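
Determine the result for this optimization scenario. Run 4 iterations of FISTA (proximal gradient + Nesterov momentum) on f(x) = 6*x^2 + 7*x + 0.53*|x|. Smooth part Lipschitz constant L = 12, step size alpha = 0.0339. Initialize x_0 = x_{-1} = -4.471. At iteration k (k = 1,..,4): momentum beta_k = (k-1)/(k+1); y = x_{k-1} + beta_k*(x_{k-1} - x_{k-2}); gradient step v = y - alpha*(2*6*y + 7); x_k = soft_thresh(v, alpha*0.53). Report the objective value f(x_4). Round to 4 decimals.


FISTA on f(x) = 6*x^2 + 7*x + 0.53*|x|
L = 12, alpha = 0.0339
Iteration 1: beta = 0.0, y = -4.471 + 0.0*(-4.471 + 4.471) = -4.471
  grad(y) = -46.652, v = y - alpha*grad = -2.8895
  prox(v) = soft_thresh(-2.8895, 0.018) = -2.8715
Iteration 2: beta = 0.3333, y = -2.8715 + 0.3333*(-2.8715 + 4.471) = -2.3384
  grad(y) = -21.0605, v = y - alpha*grad = -1.6244
  prox(v) = soft_thresh(-1.6244, 0.018) = -1.6065
Iteration 3: beta = 0.5, y = -1.6065 + 0.5*(-1.6065 + 2.8715) = -0.9739
  grad(y) = -4.687, v = y - alpha*grad = -0.815
  prox(v) = soft_thresh(-0.815, 0.018) = -0.7971
Iteration 4: beta = 0.6, y = -0.7971 + 0.6*(-0.7971 + 1.6065) = -0.3114
  grad(y) = 3.2629, v = y - alpha*grad = -0.422
  prox(v) = soft_thresh(-0.422, 0.018) = -0.4041
f(x_4) = 6*(-0.4041)^2 + 7*(-0.4041) + 0.53*|-0.4041| = -1.6347


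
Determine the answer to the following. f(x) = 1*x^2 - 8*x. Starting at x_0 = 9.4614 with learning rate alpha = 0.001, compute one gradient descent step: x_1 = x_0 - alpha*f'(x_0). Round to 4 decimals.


We compute the gradient at x_0 and apply the update.
f'(x) = 2*x - 8
f'(9.4614) = 2*9.4614 - 8 = 10.9228
x_1 = 9.4614 - 0.001*10.9228 = 9.4505


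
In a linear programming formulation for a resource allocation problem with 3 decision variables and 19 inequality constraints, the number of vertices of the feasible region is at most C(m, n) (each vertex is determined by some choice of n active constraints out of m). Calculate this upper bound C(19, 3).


Each vertex corresponds to some choice of n active constraints out of m, so the number of vertices is at most C(m, n) = m! / (n!(m-n)!).
m = 19, n = 3
Numerator: 19 * 18 * 17
Denominator: 3! = 6
C(19, 3) = 969


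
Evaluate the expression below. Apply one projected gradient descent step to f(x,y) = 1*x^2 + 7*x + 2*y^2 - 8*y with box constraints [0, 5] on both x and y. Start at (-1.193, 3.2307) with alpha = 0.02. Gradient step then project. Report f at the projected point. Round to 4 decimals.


Step 1: Compute gradient at (-1.193, 3.2307).
grad_x = 2*1*-1.193 + 7 = 4.614
grad_y = 2*2*3.2307 - 8 = 4.9228
Step 2: Gradient step.
x_raw = -1.193 - 0.02*4.614 = -1.2853
y_raw = 3.2307 - 0.02*4.9228 = 3.1322
Step 3: Project onto [0, 5].
x_proj = clip(-1.2853) = 0.0
y_proj = clip(3.1322) = 3.1322
Step 4: Evaluate f.
f(0.0, 3.1322) = -5.436


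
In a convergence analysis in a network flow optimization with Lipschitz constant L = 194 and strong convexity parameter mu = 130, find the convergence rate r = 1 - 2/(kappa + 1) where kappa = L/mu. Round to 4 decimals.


Step 1: Compute the condition number.
kappa = L/mu = 194/130 = 1.4923
Step 2: Compute the convergence rate.
r = 1 - 2/(kappa + 1) = 1 - 2*mu/(L + mu) = (L - mu)/(L + mu) = 64/324 = 0.1975


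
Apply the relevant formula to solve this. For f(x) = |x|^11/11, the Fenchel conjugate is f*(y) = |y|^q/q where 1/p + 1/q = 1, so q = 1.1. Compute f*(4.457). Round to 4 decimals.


The conjugate exponent q satisfies 1/p + 1/q = 1.
p = 11, so q = 11/(11 - 1) = 1.1
|y|^q = 4.457^1.1 = 5.1754
f*(4.457) = 5.1754 / 1.1 = 4.7049


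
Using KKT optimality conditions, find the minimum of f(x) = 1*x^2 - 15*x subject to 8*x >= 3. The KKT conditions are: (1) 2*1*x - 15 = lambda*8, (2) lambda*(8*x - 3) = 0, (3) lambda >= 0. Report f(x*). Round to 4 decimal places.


Step 1: Try lambda = 0 (constraint inactive).
Stationarity: 2*1*x - 15 = 0
x* = 15/(2*1) = 7.5
Check constraint: 8*7.5 = 60.0 >= 3 -- satisfied.
Step 2: Compute optimal value.
f(x*) = 1*7.5^2 - 15*7.5 = -56.25


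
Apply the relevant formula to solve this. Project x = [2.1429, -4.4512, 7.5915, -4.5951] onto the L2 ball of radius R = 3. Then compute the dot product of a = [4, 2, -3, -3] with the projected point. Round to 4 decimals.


Step 1: Compute ||x|| (intermediates to 6 decimals).
||x|| = sqrt(2.1429^2 + (-4.4512)^2 + 7.5915^2 + (-4.5951)^2) = 10.156329
Step 2: Project.
Since ||x|| > R, scale = R/||x|| = 3/10.156329 = 0.295382, proj(x) = scale * x
proj(x) = [0.632974, -1.314804, 2.242392, -1.35731]
Step 3: Dot product.
a^T * proj(x) = 4*0.632974 + 2*(-1.314804) - 3*2.242392 - 3*(-1.35731) = -2.753


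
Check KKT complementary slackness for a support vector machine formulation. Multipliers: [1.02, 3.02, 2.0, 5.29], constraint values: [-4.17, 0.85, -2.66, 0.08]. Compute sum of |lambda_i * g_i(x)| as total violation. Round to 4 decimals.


KKT complementary slackness check:
lambda_1 * g_1 = 1.02 * -4.17 = -4.2534
lambda_2 * g_2 = 3.02 * 0.85 = 2.567
lambda_3 * g_3 = 2.0 * -2.66 = -5.32
lambda_4 * g_4 = 5.29 * 0.08 = 0.4232
Total violation = 4.2534 + 2.567 + 5.32 + 0.4232 = 12.5636


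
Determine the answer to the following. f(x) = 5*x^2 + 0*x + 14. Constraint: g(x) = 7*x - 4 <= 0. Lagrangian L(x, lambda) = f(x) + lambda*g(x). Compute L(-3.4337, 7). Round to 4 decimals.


Step 1: Evaluate f(x).
f(-3.4337) = 5*(-3.4337)^2 + 0*(-3.4337) + 14 = 72.9515
Step 2: Evaluate g(x).
g(-3.4337) = 7*-3.4337 - 4 = -28.0359
Step 3: Compute Lagrangian.
L = 72.9515 + 7*-28.0359 = -123.2998


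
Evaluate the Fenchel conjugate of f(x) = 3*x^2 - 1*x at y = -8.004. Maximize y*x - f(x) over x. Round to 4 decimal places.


f*(y) = sup_x {y*x - a*x^2 - b*x} = sup_x {(y-b)*x - a*x^2}
FOC: (y - b) - 2a*x = 0 => x* = (y - b)/(2a)
x* = (-8.004 + 1)/(2*3) = -1.1673
f*(-8.004) = (y-b)^2/(4a) = (-8.004 + 1)^2/(4*3)
= 49.056/12 = 4.088


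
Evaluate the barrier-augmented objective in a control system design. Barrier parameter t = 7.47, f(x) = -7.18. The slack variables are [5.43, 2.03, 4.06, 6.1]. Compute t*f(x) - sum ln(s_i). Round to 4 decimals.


Step 1: Compute log-barrier.
ln values: [1.6919, 0.708, 1.4012, 1.8083]
phi = -(1.6919 + 0.708 + 1.4012 + 1.8083) = -5.6094
Step 2: Compute augmented objective.
t*f(x) = 7.47*-7.18 = -53.6346
Total = -53.6346 - 5.6094 = -59.244


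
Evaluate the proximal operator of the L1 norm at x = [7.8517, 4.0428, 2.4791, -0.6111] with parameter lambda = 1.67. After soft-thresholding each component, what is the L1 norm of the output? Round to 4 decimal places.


Soft-thresholding with lambda = 1.67:
prox(7.8517) = sign(7.8517)*max(|7.8517| - 1.67, 0) = 6.1817
prox(4.0428) = sign(4.0428)*max(|4.0428| - 1.67, 0) = 2.3728
prox(2.4791) = sign(2.4791)*max(|2.4791| - 1.67, 0) = 0.8091
prox(-0.6111) = sign(-0.6111)*max(|-0.6111| - 1.67, 0) = 0.0
prox(x) = [6.1817, 2.3728, 0.8091, 0.0]
||prox(x)||_1 = 6.1817 + 2.3728 + 0.8091 + 0.0 = 9.3636


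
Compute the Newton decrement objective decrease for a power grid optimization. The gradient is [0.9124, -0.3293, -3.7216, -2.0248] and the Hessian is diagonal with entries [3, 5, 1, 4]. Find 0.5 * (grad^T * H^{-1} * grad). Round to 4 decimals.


Step 1: H is diagonal, so H^(-1) * g = [0.3041, -0.0659, -3.7216, -0.5062].
Step 2: g^T H^(-1) g = sum_i g_i^2 / H_ii
  = (0.9124)^2/3 + (-0.3293)^2/5 + (-3.7216)^2/1 + (-2.0248)^2/4
  = 0.2775 + 0.0217 + 13.8503 + 1.025 = 15.1744
Step 3: Objective decrease = 0.5 * g^T H^(-1) g = 7.5872


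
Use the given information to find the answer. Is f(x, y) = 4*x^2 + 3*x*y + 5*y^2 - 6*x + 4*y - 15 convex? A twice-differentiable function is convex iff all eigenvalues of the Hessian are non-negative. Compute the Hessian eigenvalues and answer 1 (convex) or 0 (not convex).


The Hessian of f(x,y) = 4*x^2 + 3*x*y + 5*y^2 - 6*x + 4*y - 15 is:
H = [[8, 3], [3, 10]]
Trace = 8 + 10 = 18
Determinant = 8*10 - (3)^2 = 71
Discriminant = (18)^2 - 4*71 = 40.0
Eigenvalues: lambda_1 = 5.8377, lambda_2 = 12.1623
The function is convex.

1


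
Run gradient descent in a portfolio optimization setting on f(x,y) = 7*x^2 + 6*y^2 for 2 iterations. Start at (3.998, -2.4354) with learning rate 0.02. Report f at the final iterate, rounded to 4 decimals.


Gradient descent on f(x,y) = 7*x^2 + 6*y^2.
Starting point: (3.998, -2.4354), alpha = 0.02
Step 1: grad_x = 2*7*3.998 = 55.972, grad_y = 2*6*-2.4354 = -29.2248
  x_1 = 3.998 - 0.02*55.972 = 2.8786
  y_1 = -2.4354 - 0.02*-29.2248 = -1.8509
Step 2: grad_x = 2*7*2.8786 = 40.2998, grad_y = 2*6*-1.8509 = -22.2108
  x_2 = 2.8786 - 0.02*40.2998 = 2.0726
  y_2 = -1.8509 - 0.02*-22.2108 = -1.4067
f(2.0726, -1.4067) = 7*2.0726^2 + 6*(-1.4067)^2 = 41.9412


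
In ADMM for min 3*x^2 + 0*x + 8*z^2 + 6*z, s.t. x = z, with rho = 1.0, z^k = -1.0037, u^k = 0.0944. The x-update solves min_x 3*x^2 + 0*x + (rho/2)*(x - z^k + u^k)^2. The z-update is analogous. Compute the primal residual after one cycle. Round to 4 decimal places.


ADMM iteration with rho = 1.0, z^k = -1.0037, u^k = 0.0944
Step 1: x-update.
Minimize 3*x^2 + 0*x + (1.0/2)*(x + 1.0037 + 0.0944)^2
FOC: (2*3 + 1.0)*x = 0 + 1.0*(-1.0037 - 0.0944)
x^{k+1} = -0.1569
Step 2: z-update.
Minimize 8*z^2 + 6*z + (1.0/2)*(-0.1569 - z + 0.0944)^2
FOC: (2*8 + 1.0)*z = -6 + 1.0*(-0.1569 + 0.0944)
z^{k+1} = -0.3566
Step 3: u-update.
u^{k+1} = 0.0944 - 0.1569 + 0.3566 = 0.2941
Step 4: Primal residual = |-0.1569 + 0.3566| = 0.1997


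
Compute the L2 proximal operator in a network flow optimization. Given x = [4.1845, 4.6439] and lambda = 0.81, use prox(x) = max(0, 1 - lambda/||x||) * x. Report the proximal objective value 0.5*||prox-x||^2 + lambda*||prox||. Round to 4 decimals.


Step 1: Compute ||x||.
||x|| = 6.2511
Step 2: Compute scaling factor.
scale = max(0, 1 - 0.81/6.2511) = 0.8704
Step 3: prox(x) = [3.6423, 4.0422]
||prox(x)|| = 5.4411
Step 4: Proximal objective.
0.5*||prox-x||^2 = 0.3281
lambda*||prox|| = 4.4073
Total = 4.7353


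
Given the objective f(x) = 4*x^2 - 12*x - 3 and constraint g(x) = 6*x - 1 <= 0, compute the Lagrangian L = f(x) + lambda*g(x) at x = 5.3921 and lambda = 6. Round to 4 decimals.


Step 1: Evaluate f(x).
f(5.3921) = 4*5.3921^2 - 12*5.3921 - 3 = 48.5938
Step 2: Evaluate g(x).
g(5.3921) = 6*5.3921 - 1 = 31.3526
Step 3: Compute Lagrangian.
L = 48.5938 + 6*31.3526 = 236.7094


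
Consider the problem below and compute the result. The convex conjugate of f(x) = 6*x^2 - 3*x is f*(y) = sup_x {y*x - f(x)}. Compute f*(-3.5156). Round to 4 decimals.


f*(y) = sup_x {y*x - a*x^2 - b*x} = sup_x {(y-b)*x - a*x^2}
FOC: (y - b) - 2a*x = 0 => x* = (y - b)/(2a)
x* = (-3.5156 + 3)/(2*6) = -0.043
f*(-3.5156) = (y-b)^2/(4a) = (-3.5156 + 3)^2/(4*6)
= 0.2658/24 = 0.0111


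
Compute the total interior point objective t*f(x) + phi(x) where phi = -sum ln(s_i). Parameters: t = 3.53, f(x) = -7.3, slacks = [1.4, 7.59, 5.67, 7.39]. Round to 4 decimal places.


Step 1: Compute log-barrier.
ln values: [0.3365, 2.0268, 1.7352, 2.0001]
phi = -(0.3365 + 2.0268 + 1.7352 + 2.0001) = -6.0986
Step 2: Compute augmented objective.
t*f(x) = 3.53*-7.3 = -25.769
Total = -25.769 - 6.0986 = -31.8676


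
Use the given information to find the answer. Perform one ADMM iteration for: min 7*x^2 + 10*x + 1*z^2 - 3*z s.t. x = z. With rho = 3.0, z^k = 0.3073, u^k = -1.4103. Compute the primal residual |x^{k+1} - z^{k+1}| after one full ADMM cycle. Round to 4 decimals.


ADMM iteration with rho = 3.0, z^k = 0.3073, u^k = -1.4103
Step 1: x-update.
Minimize 7*x^2 + 10*x + (3.0/2)*(x - 0.3073 - 1.4103)^2
FOC: (2*7 + 3.0)*x = -10 + 3.0*(0.3073 + 1.4103)
x^{k+1} = -0.2851
Step 2: z-update.
Minimize 1*z^2 - 3*z + (3.0/2)*(-0.2851 - z - 1.4103)^2
FOC: (2*1 + 3.0)*z = 3 + 3.0*(-0.2851 - 1.4103)
z^{k+1} = -0.4173
Step 3: u-update.
u^{k+1} = -1.4103 - 0.2851 + 0.4173 = -1.2782
Step 4: Primal residual = |-0.2851 + 0.4173| = 0.1321


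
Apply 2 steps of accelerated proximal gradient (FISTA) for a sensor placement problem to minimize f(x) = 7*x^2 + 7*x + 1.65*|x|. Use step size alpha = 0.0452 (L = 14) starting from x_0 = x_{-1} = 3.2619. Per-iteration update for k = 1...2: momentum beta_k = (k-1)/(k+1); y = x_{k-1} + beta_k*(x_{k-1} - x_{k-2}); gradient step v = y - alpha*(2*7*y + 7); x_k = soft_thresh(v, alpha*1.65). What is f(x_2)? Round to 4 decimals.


FISTA on f(x) = 7*x^2 + 7*x + 1.65*|x|
L = 14, alpha = 0.0452
Iteration 1: beta = 0.0, y = 3.2619 + 0.0*(3.2619 - 3.2619) = 3.2619
  grad(y) = 52.6666, v = y - alpha*grad = 0.8814
  prox(v) = soft_thresh(0.8814, 0.0746) = 0.8068
Iteration 2: beta = 0.3333, y = 0.8068 + 0.3333*(0.8068 - 3.2619) = -0.0116
  grad(y) = 6.8379, v = y - alpha*grad = -0.3207
  prox(v) = soft_thresh(-0.3207, 0.0746) = -0.2461
f(x_2) = 7*(-0.2461)^2 + 7*(-0.2461) + 1.65*|-0.2461| = -0.8926


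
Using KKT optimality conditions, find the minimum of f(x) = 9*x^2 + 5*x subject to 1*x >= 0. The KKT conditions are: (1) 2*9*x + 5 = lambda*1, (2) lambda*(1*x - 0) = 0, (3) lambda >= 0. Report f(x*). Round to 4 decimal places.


Step 1: Try lambda = 0 (constraint inactive).
x_unc = -5/(2*9) = -0.2778
Check: 1*-0.2778 = -0.2778 < 0 -- violated!
Step 2: Constraint must be active: 1*x = 0
x* = 0/1 = 0.0
lambda = (2*9*0.0 + 5)/1 = 5.0
Step 3: Compute optimal value.
f(x*) = 9*0.0^2 + 5*0.0 = 0.0


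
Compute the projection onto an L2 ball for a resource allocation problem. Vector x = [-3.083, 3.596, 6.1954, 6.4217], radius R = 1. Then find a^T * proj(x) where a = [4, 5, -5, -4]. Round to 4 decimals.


Step 1: Compute ||x|| (intermediates to 6 decimals).
||x|| = sqrt((-3.083)^2 + 3.596^2 + 6.1954^2 + 6.4217^2) = 10.102342
Step 2: Project.
Since ||x|| > R, scale = R/||x|| = 1/10.102342 = 0.098987, proj(x) = scale * x
proj(x) = [-0.305177, 0.355957, 0.613264, 0.635665]
Step 3: Dot product.
a^T * proj(x) = 4*(-0.305177) + 5*0.355957 - 5*0.613264 - 4*0.635665 = -5.0499


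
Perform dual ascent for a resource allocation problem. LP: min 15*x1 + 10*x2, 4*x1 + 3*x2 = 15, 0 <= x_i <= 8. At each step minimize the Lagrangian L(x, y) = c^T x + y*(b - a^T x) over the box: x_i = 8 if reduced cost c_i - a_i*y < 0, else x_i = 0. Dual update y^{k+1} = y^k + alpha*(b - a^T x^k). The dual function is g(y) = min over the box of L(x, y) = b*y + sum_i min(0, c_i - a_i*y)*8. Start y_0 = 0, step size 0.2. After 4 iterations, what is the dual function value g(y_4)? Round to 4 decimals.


Dual ascent for LP: min 15*x1 + 10*x2, 4*x1 + 3*x2 = 15, 0 <= x_i <= 8
Step 1: y^k = 0.0, reduced costs: (15.0, 10.0)
  x^k = (0.0, 0.0), subgradient = b - a^T x = 15.0
  y^{k+1} = 0.0 + 0.2*15.0 = 3.0
Step 2: y^k = 3.0, reduced costs: (3.0, 1.0)
  x^k = (0.0, 0.0), subgradient = b - a^T x = 15.0
  y^{k+1} = 3.0 + 0.2*15.0 = 6.0
Step 3: y^k = 6.0, reduced costs: (-9.0, -8.0)
  x^k = (8.0, 8.0), subgradient = b - a^T x = -41.0
  y^{k+1} = 6.0 + 0.2*-41.0 = -2.2
Step 4: y^k = -2.2, reduced costs: (23.8, 16.6)
  x^k = (0.0, 0.0), subgradient = b - a^T x = 15.0
  y^{k+1} = -2.2 + 0.2*15.0 = 0.8
Dual objective at y_4 = 0.8: reduced costs (11.8, 7.6), box minimizer x = (0.0, 0.0)
g(y_4) = b*y + (c1 - a1*y)*x1 + (c2 - a2*y)*x2 = 15*0.8 + 11.8*0.0 + 7.6*0.0 = 12.0 + 0.0 + 0.0 = 12.0


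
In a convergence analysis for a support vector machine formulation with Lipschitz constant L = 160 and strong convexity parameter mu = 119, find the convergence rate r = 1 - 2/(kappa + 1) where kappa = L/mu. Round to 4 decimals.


Step 1: Compute the condition number.
kappa = L/mu = 160/119 = 1.3445
Step 2: Compute the convergence rate.
r = 1 - 2/(kappa + 1) = 1 - 2*mu/(L + mu) = (L - mu)/(L + mu) = 41/279 = 0.147


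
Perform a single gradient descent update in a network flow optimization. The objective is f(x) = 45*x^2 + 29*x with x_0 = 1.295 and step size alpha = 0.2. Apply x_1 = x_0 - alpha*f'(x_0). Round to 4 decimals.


We compute the gradient at x_0 and apply the update.
f'(x) = 90*x + 29
f'(1.295) = 90*1.295 + 29 = 145.55
x_1 = 1.295 - 0.2*145.55 = -27.815


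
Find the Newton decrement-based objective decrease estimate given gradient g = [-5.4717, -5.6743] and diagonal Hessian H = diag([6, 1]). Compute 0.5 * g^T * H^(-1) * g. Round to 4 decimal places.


Step 1: H is diagonal, so H^(-1) * g = [-0.912, -5.6743].
Step 2: g^T H^(-1) g = sum_i g_i^2 / H_ii
  = (-5.4717)^2/6 + (-5.6743)^2/1
  = 4.9899 + 32.1977 = 37.1876
Step 3: Objective decrease = 0.5 * g^T H^(-1) g = 18.5938


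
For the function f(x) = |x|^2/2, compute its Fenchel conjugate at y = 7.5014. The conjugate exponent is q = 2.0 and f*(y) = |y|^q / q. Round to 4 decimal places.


The conjugate exponent q satisfies 1/p + 1/q = 1.
p = 2, so q = 2/(2 - 1) = 2.0
|y|^q = 7.5014^2.0 = 56.271
f*(7.5014) = 56.271 / 2.0 = 28.1355


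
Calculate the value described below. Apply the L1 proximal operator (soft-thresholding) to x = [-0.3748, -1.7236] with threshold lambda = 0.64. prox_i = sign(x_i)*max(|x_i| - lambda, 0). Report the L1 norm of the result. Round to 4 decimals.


Soft-thresholding with lambda = 0.64:
prox(-0.3748) = sign(-0.3748)*max(|-0.3748| - 0.64, 0) = 0.0
prox(-1.7236) = sign(-1.7236)*max(|-1.7236| - 0.64, 0) = -1.0836
prox(x) = [0.0, -1.0836]
||prox(x)||_1 = 0.0 + 1.0836 = 1.0836


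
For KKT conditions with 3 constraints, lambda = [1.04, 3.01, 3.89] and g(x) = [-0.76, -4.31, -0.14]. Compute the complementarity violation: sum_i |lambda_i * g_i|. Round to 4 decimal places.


KKT complementary slackness check:
lambda_1 * g_1 = 1.04 * -0.76 = -0.7904
lambda_2 * g_2 = 3.01 * -4.31 = -12.9731
lambda_3 * g_3 = 3.89 * -0.14 = -0.5446
Total violation = 0.7904 + 12.9731 + 0.5446 = 14.3081


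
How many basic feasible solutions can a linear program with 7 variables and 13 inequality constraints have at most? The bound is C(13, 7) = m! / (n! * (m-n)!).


Each vertex corresponds to some choice of n active constraints out of m, so the number of vertices is at most C(m, n) = m! / (n!(m-n)!).
m = 13, n = 7
Numerator: 13 * 12 * 11 * 10 * 9 * 8 * 7
Denominator: 7! = 5040
C(13, 7) = 1716


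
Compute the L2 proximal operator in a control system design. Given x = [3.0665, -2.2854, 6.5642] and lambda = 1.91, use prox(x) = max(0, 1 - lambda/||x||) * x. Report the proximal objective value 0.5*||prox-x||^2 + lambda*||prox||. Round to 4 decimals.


Step 1: Compute ||x||.
||x|| = 7.5971
Step 2: Compute scaling factor.
scale = max(0, 1 - 1.91/7.5971) = 0.7486
Step 3: prox(x) = [2.2955, -1.7108, 4.9139]
||prox(x)|| = 5.6871
Step 4: Proximal objective.
0.5*||prox-x||^2 = 1.8241
lambda*||prox|| = 10.8624
Total = 12.6863


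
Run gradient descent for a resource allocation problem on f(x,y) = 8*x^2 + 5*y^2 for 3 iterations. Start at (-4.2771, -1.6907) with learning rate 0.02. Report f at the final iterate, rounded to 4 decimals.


Gradient descent on f(x,y) = 8*x^2 + 5*y^2.
Starting point: (-4.2771, -1.6907), alpha = 0.02
Step 1: grad_x = 2*8*-4.2771 = -68.4336, grad_y = 2*5*-1.6907 = -16.907
  x_1 = -4.2771 - 0.02*-68.4336 = -2.9084
  y_1 = -1.6907 - 0.02*-16.907 = -1.3526
Step 2: grad_x = 2*8*-2.9084 = -46.5348, grad_y = 2*5*-1.3526 = -13.5256
  x_2 = -2.9084 - 0.02*-46.5348 = -1.9777
  y_2 = -1.3526 - 0.02*-13.5256 = -1.082
Step 3: grad_x = 2*8*-1.9777 = -31.6437, grad_y = 2*5*-1.082 = -10.8205
  x_3 = -1.9777 - 0.02*-31.6437 = -1.3449
  y_3 = -1.082 - 0.02*-10.8205 = -0.8656
f(-1.3449, -0.8656) = 8*(-1.3449)^2 + 5*(-0.8656)^2 = 18.2158


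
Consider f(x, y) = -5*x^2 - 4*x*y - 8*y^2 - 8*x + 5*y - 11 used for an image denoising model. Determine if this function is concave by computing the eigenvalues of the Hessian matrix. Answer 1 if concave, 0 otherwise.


The Hessian of f(x,y) = -5*x^2 - 4*x*y - 8*y^2 - 8*x + 5*y - 11 is:
H = [[-10, -4], [-4, -16]]
Trace = -10 - 16 = -26
Determinant = -10*-16 - (-4)^2 = 144
Discriminant = (-26)^2 - 4*144 = 100.0
Eigenvalues: lambda_1 = -18.0, lambda_2 = -8.0
The function is concave.

1


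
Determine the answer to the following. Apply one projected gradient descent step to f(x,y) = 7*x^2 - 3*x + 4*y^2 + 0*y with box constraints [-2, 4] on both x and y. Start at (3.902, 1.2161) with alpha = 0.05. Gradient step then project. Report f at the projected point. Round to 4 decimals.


Step 1: Compute gradient at (3.902, 1.2161).
grad_x = 2*7*3.902 - 3 = 51.628
grad_y = 2*4*1.2161 + 0 = 9.7288
Step 2: Gradient step.
x_raw = 3.902 - 0.05*51.628 = 1.3206
y_raw = 1.2161 - 0.05*9.7288 = 0.7297
Step 3: Project onto [-2, 4].
x_proj = clip(1.3206) = 1.3206
y_proj = clip(0.7297) = 0.7297
Step 4: Evaluate f.
f(1.3206, 0.7297) = 10.3757


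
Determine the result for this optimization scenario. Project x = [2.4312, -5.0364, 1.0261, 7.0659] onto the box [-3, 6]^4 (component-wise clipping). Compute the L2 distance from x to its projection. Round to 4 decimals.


Project each component onto [-3, 6].
clip(2.4312) = 2.4312, clip(-5.0364) = -3.0, clip(1.0261) = 1.0261, clip(7.0659) = 6.0
Projection = [2.4312, -3.0, 1.0261, 6.0]
Squared diffs: [0.0, 4.1469, 0.0, 1.1361]
Distance = sqrt(5.283) = 2.2985


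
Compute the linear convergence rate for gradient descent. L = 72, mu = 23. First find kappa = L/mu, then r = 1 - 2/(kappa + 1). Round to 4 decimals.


Step 1: Compute the condition number.
kappa = L/mu = 72/23 = 3.1304
Step 2: Compute the convergence rate.
r = 1 - 2/(kappa + 1) = 1 - 2*mu/(L + mu) = (L - mu)/(L + mu) = 49/95 = 0.5158


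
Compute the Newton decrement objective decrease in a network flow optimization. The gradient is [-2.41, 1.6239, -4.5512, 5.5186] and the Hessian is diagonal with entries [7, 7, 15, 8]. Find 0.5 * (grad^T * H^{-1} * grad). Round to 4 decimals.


Step 1: H is diagonal, so H^(-1) * g = [-0.3443, 0.232, -0.3034, 0.6898].
Step 2: g^T H^(-1) g = sum_i g_i^2 / H_ii
  = (-2.41)^2/7 + (1.6239)^2/7 + (-4.5512)^2/15 + (5.5186)^2/8
  = 0.8297 + 0.3767 + 1.3809 + 3.8069 = 6.3942
Step 3: Objective decrease = 0.5 * g^T H^(-1) g = 3.1971


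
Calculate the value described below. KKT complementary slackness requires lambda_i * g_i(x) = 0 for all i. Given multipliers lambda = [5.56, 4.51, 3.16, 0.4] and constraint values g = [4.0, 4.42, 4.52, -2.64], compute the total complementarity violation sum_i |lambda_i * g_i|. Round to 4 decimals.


KKT complementary slackness check:
lambda_1 * g_1 = 5.56 * 4.0 = 22.24
lambda_2 * g_2 = 4.51 * 4.42 = 19.9342
lambda_3 * g_3 = 3.16 * 4.52 = 14.2832
lambda_4 * g_4 = 0.4 * -2.64 = -1.056
Total violation = 22.24 + 19.9342 + 14.2832 + 1.056 = 57.5134


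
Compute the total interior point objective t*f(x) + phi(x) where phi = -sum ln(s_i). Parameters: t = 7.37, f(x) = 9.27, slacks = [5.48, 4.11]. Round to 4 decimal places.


Step 1: Compute log-barrier.
ln values: [1.7011, 1.4134]
phi = -(1.7011 + 1.4134) = -3.1145
Step 2: Compute augmented objective.
t*f(x) = 7.37*9.27 = 68.3199
Total = 68.3199 - 3.1145 = 65.2054


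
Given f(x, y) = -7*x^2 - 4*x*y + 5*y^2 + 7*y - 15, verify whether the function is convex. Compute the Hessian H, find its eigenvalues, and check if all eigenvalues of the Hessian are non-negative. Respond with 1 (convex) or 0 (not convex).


The Hessian of f(x,y) = -7*x^2 - 4*x*y + 5*y^2 + 7*y - 15 is:
H = [[-14, -4], [-4, 10]]
Trace = -14 + 10 = -4
Determinant = -14*10 - (-4)^2 = -156
Discriminant = (-4)^2 - 4*-156 = 640.0
Eigenvalues: lambda_1 = -14.6491, lambda_2 = 10.6491
The function is not convex.

0


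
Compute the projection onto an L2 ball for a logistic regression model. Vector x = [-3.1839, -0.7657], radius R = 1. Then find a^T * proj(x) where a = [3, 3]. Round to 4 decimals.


Step 1: Compute ||x|| (intermediates to 6 decimals).
||x|| = sqrt((-3.1839)^2 + (-0.7657)^2) = 3.274678
Step 2: Project.
Since ||x|| > R, scale = R/||x|| = 1/3.274678 = 0.305374, proj(x) = scale * x
proj(x) = [-0.97228, -0.233825]
Step 3: Dot product.
a^T * proj(x) = 3*(-0.97228) + 3*(-0.233825) = -3.6183


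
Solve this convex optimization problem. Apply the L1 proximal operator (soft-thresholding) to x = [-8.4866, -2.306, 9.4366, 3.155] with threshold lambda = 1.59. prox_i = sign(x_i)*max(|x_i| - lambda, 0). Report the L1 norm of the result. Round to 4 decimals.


Soft-thresholding with lambda = 1.59:
prox(-8.4866) = sign(-8.4866)*max(|-8.4866| - 1.59, 0) = -6.8966
prox(-2.306) = sign(-2.306)*max(|-2.306| - 1.59, 0) = -0.716
prox(9.4366) = sign(9.4366)*max(|9.4366| - 1.59, 0) = 7.8466
prox(3.155) = sign(3.155)*max(|3.155| - 1.59, 0) = 1.565
prox(x) = [-6.8966, -0.716, 7.8466, 1.565]
||prox(x)||_1 = 6.8966 + 0.716 + 7.8466 + 1.565 = 17.0242


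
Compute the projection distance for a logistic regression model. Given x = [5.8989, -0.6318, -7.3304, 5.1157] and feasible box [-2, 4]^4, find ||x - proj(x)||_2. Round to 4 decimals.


Project each component onto [-2, 4].
clip(5.8989) = 4.0, clip(-0.6318) = -0.6318, clip(-7.3304) = -2.0, clip(5.1157) = 4.0
Projection = [4.0, -0.6318, -2.0, 4.0]
Squared diffs: [3.6058, 0.0, 28.4132, 1.2448]
Distance = sqrt(33.2638) = 5.7675


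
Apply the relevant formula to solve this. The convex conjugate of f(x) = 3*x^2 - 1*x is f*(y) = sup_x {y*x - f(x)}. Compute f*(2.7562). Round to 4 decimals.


f*(y) = sup_x {y*x - a*x^2 - b*x} = sup_x {(y-b)*x - a*x^2}
FOC: (y - b) - 2a*x = 0 => x* = (y - b)/(2a)
x* = (2.7562 + 1)/(2*3) = 0.626
f*(2.7562) = (y-b)^2/(4a) = (2.7562 + 1)^2/(4*3)
= 14.109/12 = 1.1758


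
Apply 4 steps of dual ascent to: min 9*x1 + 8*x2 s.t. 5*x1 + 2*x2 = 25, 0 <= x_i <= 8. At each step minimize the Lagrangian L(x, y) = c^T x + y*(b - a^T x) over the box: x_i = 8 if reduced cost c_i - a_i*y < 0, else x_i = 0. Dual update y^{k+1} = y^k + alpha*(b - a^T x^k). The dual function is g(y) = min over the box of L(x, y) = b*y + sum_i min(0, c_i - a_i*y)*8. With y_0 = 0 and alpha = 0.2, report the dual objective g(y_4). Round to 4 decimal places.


Dual ascent for LP: min 9*x1 + 8*x2, 5*x1 + 2*x2 = 25, 0 <= x_i <= 8
Step 1: y^k = 0.0, reduced costs: (9.0, 8.0)
  x^k = (0.0, 0.0), subgradient = b - a^T x = 25.0
  y^{k+1} = 0.0 + 0.2*25.0 = 5.0
Step 2: y^k = 5.0, reduced costs: (-16.0, -2.0)
  x^k = (8.0, 8.0), subgradient = b - a^T x = -31.0
  y^{k+1} = 5.0 + 0.2*-31.0 = -1.2
Step 3: y^k = -1.2, reduced costs: (15.0, 10.4)
  x^k = (0.0, 0.0), subgradient = b - a^T x = 25.0
  y^{k+1} = -1.2 + 0.2*25.0 = 3.8
Step 4: y^k = 3.8, reduced costs: (-10.0, 0.4)
  x^k = (8.0, 0.0), subgradient = b - a^T x = -15.0
  y^{k+1} = 3.8 + 0.2*-15.0 = 0.8
Dual objective at y_4 = 0.8: reduced costs (5.0, 6.4), box minimizer x = (0.0, 0.0)
g(y_4) = b*y + (c1 - a1*y)*x1 + (c2 - a2*y)*x2 = 25*0.8 + 5.0*0.0 + 6.4*0.0 = 20.0 + 0.0 + 0.0 = 20.0


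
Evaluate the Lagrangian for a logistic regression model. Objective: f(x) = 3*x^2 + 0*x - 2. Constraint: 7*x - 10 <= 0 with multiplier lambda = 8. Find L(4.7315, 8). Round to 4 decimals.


Step 1: Evaluate f(x).
f(4.7315) = 3*4.7315^2 + 0*4.7315 - 2 = 65.1613
Step 2: Evaluate g(x).
g(4.7315) = 7*4.7315 - 10 = 23.1205
Step 3: Compute Lagrangian.
L = 65.1613 + 8*23.1205 = 250.1253


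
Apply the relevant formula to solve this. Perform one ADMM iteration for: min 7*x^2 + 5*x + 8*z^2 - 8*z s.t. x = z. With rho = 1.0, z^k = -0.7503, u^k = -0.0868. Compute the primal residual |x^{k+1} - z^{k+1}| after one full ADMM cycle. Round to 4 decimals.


ADMM iteration with rho = 1.0, z^k = -0.7503, u^k = -0.0868
Step 1: x-update.
Minimize 7*x^2 + 5*x + (1.0/2)*(x + 0.7503 - 0.0868)^2
FOC: (2*7 + 1.0)*x = -5 + 1.0*(-0.7503 + 0.0868)
x^{k+1} = -0.3776
Step 2: z-update.
Minimize 8*z^2 - 8*z + (1.0/2)*(-0.3776 - z - 0.0868)^2
FOC: (2*8 + 1.0)*z = 8 + 1.0*(-0.3776 - 0.0868)
z^{k+1} = 0.4433
Step 3: u-update.
u^{k+1} = -0.0868 - 0.3776 - 0.4433 = -0.9076
Step 4: Primal residual = |-0.3776 - 0.4433| = 0.8208


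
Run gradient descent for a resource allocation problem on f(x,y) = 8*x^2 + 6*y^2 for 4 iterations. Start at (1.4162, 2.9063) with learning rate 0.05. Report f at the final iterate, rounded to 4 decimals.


Gradient descent on f(x,y) = 8*x^2 + 6*y^2.
Starting point: (1.4162, 2.9063), alpha = 0.05
Step 1: grad_x = 2*8*1.4162 = 22.6592, grad_y = 2*6*2.9063 = 34.8756
  x_1 = 1.4162 - 0.05*22.6592 = 0.2832
  y_1 = 2.9063 - 0.05*34.8756 = 1.1625
Step 2: grad_x = 2*8*0.2832 = 4.5318, grad_y = 2*6*1.1625 = 13.9502
  x_2 = 0.2832 - 0.05*4.5318 = 0.0566
  y_2 = 1.1625 - 0.05*13.9502 = 0.465
Step 3: grad_x = 2*8*0.0566 = 0.9064, grad_y = 2*6*0.465 = 5.5801
  x_3 = 0.0566 - 0.05*0.9064 = 0.0113
  y_3 = 0.465 - 0.05*5.5801 = 0.186
Step 4: grad_x = 2*8*0.0113 = 0.1813, grad_y = 2*6*0.186 = 2.232
  x_4 = 0.0113 - 0.05*0.1813 = 0.0023
  y_4 = 0.186 - 0.05*2.232 = 0.0744
f(0.0023, 0.0744) = 8*0.0023^2 + 6*0.0744^2 = 0.0333


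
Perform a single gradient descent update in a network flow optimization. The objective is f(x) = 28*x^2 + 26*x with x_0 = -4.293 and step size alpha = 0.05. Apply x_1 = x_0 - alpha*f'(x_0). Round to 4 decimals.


We compute the gradient at x_0 and apply the update.
f'(x) = 56*x + 26
f'(-4.293) = 56*-4.293 + 26 = -214.408
x_1 = -4.293 - 0.05*-214.408 = 6.4274


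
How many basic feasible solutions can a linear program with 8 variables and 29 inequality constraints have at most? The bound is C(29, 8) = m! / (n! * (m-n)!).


Each vertex corresponds to some choice of n active constraints out of m, so the number of vertices is at most C(m, n) = m! / (n!(m-n)!).
m = 29, n = 8
Numerator: 29 * 28 * 27 * 26 * 25 * 24 * 23 * 22
Denominator: 8! = 40320
C(29, 8) = 4292145


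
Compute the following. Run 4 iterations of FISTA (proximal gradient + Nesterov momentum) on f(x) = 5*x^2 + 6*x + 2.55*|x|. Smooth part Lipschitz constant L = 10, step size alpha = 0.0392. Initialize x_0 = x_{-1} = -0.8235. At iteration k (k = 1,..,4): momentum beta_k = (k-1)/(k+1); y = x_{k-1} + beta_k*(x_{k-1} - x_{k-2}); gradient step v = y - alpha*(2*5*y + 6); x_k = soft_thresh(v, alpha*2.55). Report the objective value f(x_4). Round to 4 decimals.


FISTA on f(x) = 5*x^2 + 6*x + 2.55*|x|
L = 10, alpha = 0.0392
Iteration 1: beta = 0.0, y = -0.8235 + 0.0*(-0.8235 + 0.8235) = -0.8235
  grad(y) = -2.235, v = y - alpha*grad = -0.7359
  prox(v) = soft_thresh(-0.7359, 0.1) = -0.6359
Iteration 2: beta = 0.3333, y = -0.6359 + 0.3333*(-0.6359 + 0.8235) = -0.5734
  grad(y) = 0.266, v = y - alpha*grad = -0.5838
  prox(v) = soft_thresh(-0.5838, 0.1) = -0.4839
Iteration 3: beta = 0.5, y = -0.4839 + 0.5*(-0.4839 + 0.6359) = -0.4078
  grad(y) = 1.9216, v = y - alpha*grad = -0.4832
  prox(v) = soft_thresh(-0.4832, 0.1) = -0.3832
Iteration 4: beta = 0.6, y = -0.3832 + 0.6*(-0.3832 + 0.4839) = -0.3228
  grad(y) = 2.7719, v = y - alpha*grad = -0.4315
  prox(v) = soft_thresh(-0.4315, 0.1) = -0.3315
f(x_4) = 5*(-0.3315)^2 + 6*(-0.3315) + 2.55*|-0.3315| = -0.5942


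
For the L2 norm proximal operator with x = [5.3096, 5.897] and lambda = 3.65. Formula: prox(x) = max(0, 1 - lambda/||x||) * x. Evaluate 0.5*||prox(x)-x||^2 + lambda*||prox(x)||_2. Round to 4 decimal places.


Step 1: Compute ||x||.
||x|| = 7.9351
Step 2: Compute scaling factor.
scale = max(0, 1 - 3.65/7.9351) = 0.54
Step 3: prox(x) = [2.8673, 3.1845]
||prox(x)|| = 4.2851
Step 4: Proximal objective.
0.5*||prox-x||^2 = 6.6613
lambda*||prox|| = 15.6406
Total = 22.302


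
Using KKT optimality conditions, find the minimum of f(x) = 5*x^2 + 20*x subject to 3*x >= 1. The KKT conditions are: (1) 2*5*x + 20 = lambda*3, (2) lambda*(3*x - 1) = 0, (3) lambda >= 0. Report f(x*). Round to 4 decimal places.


Step 1: Try lambda = 0 (constraint inactive).
x_unc = -20/(2*5) = -2.0
Check: 3*-2.0 = -6.0 < 1 -- violated!
Step 2: Constraint must be active: 3*x = 1
x* = 1/3 = 0.3333 (rounded; the exact value 1/3 is used below)
lambda = (2*5*(1/3) + 20)/3 = 7.7778
Step 3: Compute optimal value.
f(x*) = 5*(1/3)^2 + 20*(1/3) = 7.2222


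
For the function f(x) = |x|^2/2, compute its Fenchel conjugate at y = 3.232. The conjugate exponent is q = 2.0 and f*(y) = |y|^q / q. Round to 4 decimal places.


The conjugate exponent q satisfies 1/p + 1/q = 1.
p = 2, so q = 2/(2 - 1) = 2.0
|y|^q = 3.232^2.0 = 10.4458
f*(3.232) = 10.4458 / 2.0 = 5.2229


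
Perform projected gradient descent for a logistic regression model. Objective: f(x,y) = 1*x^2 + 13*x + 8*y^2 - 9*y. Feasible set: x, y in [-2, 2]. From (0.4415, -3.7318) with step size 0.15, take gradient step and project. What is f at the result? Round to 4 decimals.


Step 1: Compute gradient at (0.4415, -3.7318).
grad_x = 2*1*0.4415 + 13 = 13.883
grad_y = 2*8*-3.7318 - 9 = -68.7088
Step 2: Gradient step.
x_raw = 0.4415 - 0.15*13.883 = -1.641
y_raw = -3.7318 - 0.15*-68.7088 = 6.5745
Step 3: Project onto [-2, 2].
x_proj = clip(-1.641) = -1.641
y_proj = clip(6.5745) = 2.0
Step 4: Evaluate f.
f(-1.641, 2.0) = -4.6396


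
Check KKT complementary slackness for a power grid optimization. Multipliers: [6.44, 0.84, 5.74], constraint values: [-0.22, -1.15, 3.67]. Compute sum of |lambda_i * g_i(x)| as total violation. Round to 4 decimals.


KKT complementary slackness check:
lambda_1 * g_1 = 6.44 * -0.22 = -1.4168
lambda_2 * g_2 = 0.84 * -1.15 = -0.966
lambda_3 * g_3 = 5.74 * 3.67 = 21.0658
Total violation = 1.4168 + 0.966 + 21.0658 = 23.4486


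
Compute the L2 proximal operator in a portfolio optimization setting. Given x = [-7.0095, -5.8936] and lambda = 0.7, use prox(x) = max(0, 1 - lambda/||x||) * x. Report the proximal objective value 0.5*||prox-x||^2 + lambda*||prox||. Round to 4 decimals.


Step 1: Compute ||x||.
||x|| = 9.1579
Step 2: Compute scaling factor.
scale = max(0, 1 - 0.7/9.1579) = 0.9236
Step 3: prox(x) = [-6.4737, -5.4431]
||prox(x)|| = 8.4579
Step 4: Proximal objective.
0.5*||prox-x||^2 = 0.245
lambda*||prox|| = 5.9205
Total = 6.1655


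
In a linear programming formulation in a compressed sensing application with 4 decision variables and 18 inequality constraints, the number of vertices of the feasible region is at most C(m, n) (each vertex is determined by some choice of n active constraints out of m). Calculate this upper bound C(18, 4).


Each vertex corresponds to some choice of n active constraints out of m, so the number of vertices is at most C(m, n) = m! / (n!(m-n)!).
m = 18, n = 4
Numerator: 18 * 17 * 16 * 15
Denominator: 4! = 24
C(18, 4) = 3060


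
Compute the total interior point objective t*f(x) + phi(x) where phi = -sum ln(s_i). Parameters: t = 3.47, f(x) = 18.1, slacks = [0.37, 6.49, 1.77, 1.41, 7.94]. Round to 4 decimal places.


Step 1: Compute log-barrier.
ln values: [-0.9943, 1.8703, 0.571, 0.3436, 2.0719]
phi = -(-0.9943 + 1.8703 + 0.571 + 0.3436 + 2.0719) = -3.8625
Step 2: Compute augmented objective.
t*f(x) = 3.47*18.1 = 62.807
Total = 62.807 - 3.8625 = 58.9445


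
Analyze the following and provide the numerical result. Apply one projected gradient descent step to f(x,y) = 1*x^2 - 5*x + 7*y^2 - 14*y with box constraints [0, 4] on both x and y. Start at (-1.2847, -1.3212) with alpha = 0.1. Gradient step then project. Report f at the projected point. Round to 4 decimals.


Step 1: Compute gradient at (-1.2847, -1.3212).
grad_x = 2*1*-1.2847 - 5 = -7.5694
grad_y = 2*7*-1.3212 - 14 = -32.4968
Step 2: Gradient step.
x_raw = -1.2847 - 0.1*-7.5694 = -0.5278
y_raw = -1.3212 - 0.1*-32.4968 = 1.9285
Step 3: Project onto [0, 4].
x_proj = clip(-0.5278) = 0.0
y_proj = clip(1.9285) = 1.9285
Step 4: Evaluate f.
f(0.0, 1.9285) = -0.9655


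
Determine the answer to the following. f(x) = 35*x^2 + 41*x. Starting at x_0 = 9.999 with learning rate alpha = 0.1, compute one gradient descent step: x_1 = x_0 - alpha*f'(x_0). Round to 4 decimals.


We compute the gradient at x_0 and apply the update.
f'(x) = 70*x + 41
f'(9.999) = 70*9.999 + 41 = 740.93
x_1 = 9.999 - 0.1*740.93 = -64.094


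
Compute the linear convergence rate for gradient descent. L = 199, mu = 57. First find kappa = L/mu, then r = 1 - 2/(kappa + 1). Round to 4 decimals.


Step 1: Compute the condition number.
kappa = L/mu = 199/57 = 3.4912
Step 2: Compute the convergence rate.
r = 1 - 2/(kappa + 1) = 1 - 2*mu/(L + mu) = (L - mu)/(L + mu) = 142/256 = 0.5547


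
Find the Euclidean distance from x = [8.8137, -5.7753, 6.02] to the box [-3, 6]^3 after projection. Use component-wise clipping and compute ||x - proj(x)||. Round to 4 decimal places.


Project each component onto [-3, 6].
clip(8.8137) = 6.0, clip(-5.7753) = -3.0, clip(6.02) = 6.0
Projection = [6.0, -3.0, 6.0]
Squared diffs: [7.9169, 7.7023, 0.0004]
Distance = sqrt(15.6196) = 3.9522


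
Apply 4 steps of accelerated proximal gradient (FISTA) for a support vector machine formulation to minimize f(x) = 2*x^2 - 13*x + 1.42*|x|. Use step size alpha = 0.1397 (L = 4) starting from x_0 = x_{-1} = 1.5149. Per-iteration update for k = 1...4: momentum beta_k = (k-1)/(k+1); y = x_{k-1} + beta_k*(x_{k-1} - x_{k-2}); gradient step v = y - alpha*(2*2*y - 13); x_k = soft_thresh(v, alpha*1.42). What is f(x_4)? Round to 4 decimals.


FISTA on f(x) = 2*x^2 - 13*x + 1.42*|x|
L = 4, alpha = 0.1397
Iteration 1: beta = 0.0, y = 1.5149 + 0.0*(1.5149 - 1.5149) = 1.5149
  grad(y) = -6.9404, v = y - alpha*grad = 2.4845
  prox(v) = soft_thresh(2.4845, 0.1984) = 2.2861
Iteration 2: beta = 0.3333, y = 2.2861 + 0.3333*(2.2861 - 1.5149) = 2.5432
  grad(y) = -2.8273, v = y - alpha*grad = 2.9381
  prox(v) = soft_thresh(2.9381, 0.1984) = 2.7398
Iteration 3: beta = 0.5, y = 2.7398 + 0.5*(2.7398 - 2.2861) = 2.9666
  grad(y) = -1.1336, v = y - alpha*grad = 3.125
  prox(v) = soft_thresh(3.125, 0.1984) = 2.9266
Iteration 4: beta = 0.6, y = 2.9266 + 0.6*(2.9266 - 2.7398) = 3.0387
  grad(y) = -0.8453, v = y - alpha*grad = 3.1568
  prox(v) = soft_thresh(3.1568, 0.1984) = 2.9584
f(x_4) = 2*2.9584^2 - 13*2.9584 + 1.42*|2.9584| = -16.754


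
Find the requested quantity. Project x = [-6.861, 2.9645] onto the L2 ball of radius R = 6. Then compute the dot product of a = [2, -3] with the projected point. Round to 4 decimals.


Step 1: Compute ||x|| (intermediates to 6 decimals).
||x|| = sqrt((-6.861)^2 + 2.9645^2) = 7.474061
Step 2: Project.
Since ||x|| > R, scale = R/||x|| = 6/7.474061 = 0.802776, proj(x) = scale * x
proj(x) = [-5.507846, 2.379829]
Step 3: Dot product.
a^T * proj(x) = 2*(-5.507846) - 3*2.379829 = -18.1552


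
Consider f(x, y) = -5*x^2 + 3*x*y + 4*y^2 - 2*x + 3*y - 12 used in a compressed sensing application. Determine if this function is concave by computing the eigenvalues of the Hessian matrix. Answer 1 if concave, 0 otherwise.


The Hessian of f(x,y) = -5*x^2 + 3*x*y + 4*y^2 - 2*x + 3*y - 12 is:
H = [[-10, 3], [3, 8]]
Trace = -10 + 8 = -2
Determinant = -10*8 - (3)^2 = -89
Discriminant = (-2)^2 - 4*-89 = 360.0
Eigenvalues: lambda_1 = -10.4868, lambda_2 = 8.4868
The function is not concave.

0


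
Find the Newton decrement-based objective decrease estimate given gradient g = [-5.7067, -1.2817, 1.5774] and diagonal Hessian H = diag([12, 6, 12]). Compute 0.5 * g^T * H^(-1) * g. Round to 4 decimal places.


Step 1: H is diagonal, so H^(-1) * g = [-0.4756, -0.2136, 0.1315].
Step 2: g^T H^(-1) g = sum_i g_i^2 / H_ii
  = (-5.7067)^2/12 + (-1.2817)^2/6 + (1.5774)^2/12
  = 2.7139 + 0.2738 + 0.2073 = 3.195
Step 3: Objective decrease = 0.5 * g^T H^(-1) g = 1.5975


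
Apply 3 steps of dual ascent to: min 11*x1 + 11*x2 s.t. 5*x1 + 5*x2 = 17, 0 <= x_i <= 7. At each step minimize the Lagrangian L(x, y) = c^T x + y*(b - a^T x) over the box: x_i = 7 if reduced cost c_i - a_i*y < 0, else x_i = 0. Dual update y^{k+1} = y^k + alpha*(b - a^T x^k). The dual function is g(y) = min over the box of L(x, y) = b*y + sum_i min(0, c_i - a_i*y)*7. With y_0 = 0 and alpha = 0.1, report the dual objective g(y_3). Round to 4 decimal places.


Dual ascent for LP: min 11*x1 + 11*x2, 5*x1 + 5*x2 = 17, 0 <= x_i <= 7
Step 1: y^k = 0.0, reduced costs: (11.0, 11.0)
  x^k = (0.0, 0.0), subgradient = b - a^T x = 17.0
  y^{k+1} = 0.0 + 0.1*17.0 = 1.7
Step 2: y^k = 1.7, reduced costs: (2.5, 2.5)
  x^k = (0.0, 0.0), subgradient = b - a^T x = 17.0
  y^{k+1} = 1.7 + 0.1*17.0 = 3.4
Step 3: y^k = 3.4, reduced costs: (-6.0, -6.0)
  x^k = (7.0, 7.0), subgradient = b - a^T x = -53.0
  y^{k+1} = 3.4 + 0.1*-53.0 = -1.9
Dual objective at y_3 = -1.9: reduced costs (20.5, 20.5), box minimizer x = (0.0, 0.0)
g(y_3) = b*y + (c1 - a1*y)*x1 + (c2 - a2*y)*x2 = 17*(-1.9) + 20.5*0.0 + 20.5*0.0 = -32.3 + 0.0 + 0.0 = -32.3


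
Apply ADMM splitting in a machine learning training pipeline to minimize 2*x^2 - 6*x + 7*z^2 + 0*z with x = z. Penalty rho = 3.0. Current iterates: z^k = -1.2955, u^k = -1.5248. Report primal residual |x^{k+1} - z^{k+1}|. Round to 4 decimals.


ADMM iteration with rho = 3.0, z^k = -1.2955, u^k = -1.5248
Step 1: x-update.
Minimize 2*x^2 - 6*x + (3.0/2)*(x + 1.2955 - 1.5248)^2
FOC: (2*2 + 3.0)*x = 6 + 3.0*(-1.2955 + 1.5248)
x^{k+1} = 0.9554
Step 2: z-update.
Minimize 7*z^2 + 0*z + (3.0/2)*(0.9554 - z - 1.5248)^2
FOC: (2*7 + 3.0)*z = 0 + 3.0*(0.9554 - 1.5248)
z^{k+1} = -0.1005
Step 3: u-update.
u^{k+1} = -1.5248 + 0.9554 + 0.1005 = -0.4689
Step 4: Primal residual = |0.9554 + 0.1005| = 1.0559
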